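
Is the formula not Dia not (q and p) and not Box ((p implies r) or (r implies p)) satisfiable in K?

Unsatisfiable

1. not Dia not (q and p) and not Box ((p implies r) or (r implies p)), u
2. not Dia not (q and p), u
3. not Box ((p implies r) or (r implies p)), u
4. not ((p implies r) or (r implies p)), v
5. not (p implies r), v
6. not (r implies p), v
7. p, v
8. not r, v
9. r, v
10. not p, v
Accessibility: uRv
Branch closes: r and not r both at v.
(One branch shown.) All branches close.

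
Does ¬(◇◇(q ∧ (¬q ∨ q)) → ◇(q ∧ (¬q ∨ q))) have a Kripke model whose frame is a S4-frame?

1. ¬(◇◇(q ∧ (¬q ∨ q)) → ◇(q ∧ (¬q ∨ q))), 0
2. ◇◇(q ∧ (¬q ∨ q)), 0
3. ¬◇(q ∧ (¬q ∨ q)), 0
4. ¬(q ∧ (¬q ∨ q)), 0
5. ¬q, 0
6. ◇(q ∧ (¬q ∨ q)), 1
7. ¬(q ∧ (¬q ∨ q)), 1
8. ¬q, 1
9. q ∧ (¬q ∨ q), 2
10. q, 2
11. ¬q ∨ q, 2
12. ¬(q ∧ (¬q ∨ q)), 2
13. ¬(¬q ∨ q), 2
14. ¬q, 2
Accessibility: 0R0, 0R1, 0R2, 1R1, 1R2, 2R2
Branch closes: q and ¬q both at 2.
Every branch closes; the branch above is one of them.

Unsatisfiable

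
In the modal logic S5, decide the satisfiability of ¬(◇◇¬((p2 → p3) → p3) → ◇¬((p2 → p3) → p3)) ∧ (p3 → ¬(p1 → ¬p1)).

1. ¬(◇◇¬((p2 → p3) → p3) → ◇¬((p2 → p3) → p3)) ∧ (p3 → ¬(p1 → ¬p1)), 0
2. ¬(◇◇¬((p2 → p3) → p3) → ◇¬((p2 → p3) → p3)), 0
3. p3 → ¬(p1 → ¬p1), 0
4. ◇◇¬((p2 → p3) → p3), 0
5. ¬◇¬((p2 → p3) → p3), 0
6. (p2 → p3) → p3, 0
7. ¬(p1 → ¬p1), 0
8. p1, 0
9. ¬(p2 → p3), 0
10. p2, 0
11. ¬p3, 0
12. ◇¬((p2 → p3) → p3), 1
13. (p2 → p3) → p3, 1
14. ¬(p2 → p3), 1
15. p2, 1
16. ¬p3, 1
17. ¬((p2 → p3) → p3), 2
18. p2 → p3, 2
19. ¬p3, 2
20. (p2 → p3) → p3, 2
21. ¬p2, 2
22. ¬(p2 → p3), 2
23. p2, 2
Accessibility: 0R0, 0R1, 0R2, 1R0, 1R1, 1R2, 2R0, 2R1, 2R2
Branch closes: p2 and ¬p2 both at 2.
(One branch shown.) All branches close.

No, unsatisfiable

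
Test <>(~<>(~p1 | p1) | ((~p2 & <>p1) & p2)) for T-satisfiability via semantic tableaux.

Unsatisfiable

1. <>(~<>(~p1 | p1) | ((~p2 & <>p1) & p2)), w0
2. ~<>(~p1 | p1) | ((~p2 & <>p1) & p2), w1   [<>-rule on 1: fresh world w1, w0Rw1]
3. (~p2 & <>p1) & p2, w1   [|-rule on 2 (branches; this branch)]
4. ~p2 & <>p1, w1   [&-rule on 3]
5. p2, w1   [&-rule on 3]
6. ~p2, w1   [&-rule on 4]
7. <>p1, w1   [&-rule on 4]
Accessibility: w0Rw0, w0Rw1, w1Rw1
Branch closes: p2 and ~p2 both at w1.
(One branch shown.) All branches close.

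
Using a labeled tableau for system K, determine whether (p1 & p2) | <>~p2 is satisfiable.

1. (p1 & p2) | <>~p2, 0
2. <>~p2, 0
3. ~p2, 1
Accessibility: 0R1

Satisfiable (open branch found)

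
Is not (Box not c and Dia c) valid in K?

Valid in K

Tableau for the negation Box not c and Dia c:
1. Box not c and Dia c, 0
2. Box not c, 0
3. Dia c, 0
4. c, 1
5. not c, 1
Accessibility: 0R1
Branch closes: c and not c both at 1.
All branches of the negation close; one closing branch shown above.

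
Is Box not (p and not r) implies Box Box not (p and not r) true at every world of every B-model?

No, not valid

Tableau for the negation not (Box not (p and not r) implies Box Box not (p and not r)):
1. not (Box not (p and not r) implies Box Box not (p and not r)), 0
2. Box not (p and not r), 0
3. not Box Box not (p and not r), 0
4. not (p and not r), 0
5. r, 0
6. not Box not (p and not r), 1
7. not (p and not r), 1
8. r, 1
9. p and not r, 2
10. p, 2
11. not r, 2
Accessibility: 0R0, 0R1, 1R0, 1R1, 1R2, 2R1, 2R2
The negation has an open branch (countermodel exists).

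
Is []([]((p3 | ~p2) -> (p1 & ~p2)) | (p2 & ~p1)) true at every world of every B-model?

Not valid

Tableau for the negation ~[]([]((p3 | ~p2) -> (p1 & ~p2)) | (p2 & ~p1)):
1. ~[]([]((p3 | ~p2) -> (p1 & ~p2)) | (p2 & ~p1)), w0
2. ~([]((p3 | ~p2) -> (p1 & ~p2)) | (p2 & ~p1)), w1
3. ~[]((p3 | ~p2) -> (p1 & ~p2)), w1
4. ~(p2 & ~p1), w1
5. p1, w1
6. ~((p3 | ~p2) -> (p1 & ~p2)), w2
7. p3 | ~p2, w2
8. ~(p1 & ~p2), w2
9. ~p2, w2
10. ~p1, w2
Accessibility: w0Rw0, w0Rw1, w1Rw0, w1Rw1, w1Rw2, w2Rw1, w2Rw2
The negation has an open branch (countermodel exists).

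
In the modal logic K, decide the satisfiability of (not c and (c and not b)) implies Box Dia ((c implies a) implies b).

1. (not c and (c and not b)) implies Box Dia ((c implies a) implies b), w0
2. Box Dia ((c implies a) implies b), w0   [implies-rule on 1 (branches; this branch)]

Satisfiable (open branch found)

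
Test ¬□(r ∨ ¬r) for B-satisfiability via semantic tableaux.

1. ¬□(r ∨ ¬r), w0
2. ¬(r ∨ ¬r), w1
3. ¬r, w1
4. r, w1
Accessibility: w0Rw0, w0Rw1, w1Rw0, w1Rw1
Branch closes: r and ¬r both at w1.
All branches of the tableau close; one closing branch shown above.

Unsatisfiable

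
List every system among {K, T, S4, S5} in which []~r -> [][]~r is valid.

S4, S5

T-tableau for the negation ~([]~r -> [][]~r):
1. ~([]~r -> [][]~r), u
2. []~r, u
3. ~[][]~r, u
4. ~r, u
5. ~[]~r, v
6. ~r, v
7. r, w
Accessibility: uRu, uRv, vRv, vRw, wRw
Complete open branch: countermodel on a T-frame, so not valid in T, nor in K (the same frame is also a K-frame).
S4-tableau for the negation ~([]~r -> [][]~r):
1. ~([]~r -> [][]~r), u
2. []~r, u
3. ~[][]~r, u
4. ~r, u
5. ~[]~r, v
6. ~r, v
7. r, w
8. ~r, w
Accessibility: uRu, uRv, uRw, vRv, vRw, wRw
Branch closes: r and ~r both at w.
Every branch closes (one shown): valid in S4, hence also in S5 (every theorem of S4 is a theorem of S5).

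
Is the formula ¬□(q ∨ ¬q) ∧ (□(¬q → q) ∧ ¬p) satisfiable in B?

1. ¬□(q ∨ ¬q) ∧ (□(¬q → q) ∧ ¬p), w0
2. ¬□(q ∨ ¬q), w0
3. □(¬q → q) ∧ ¬p, w0
4. □(¬q → q), w0
5. ¬p, w0
6. ¬q → q, w0
7. q, w0
8. ¬(q ∨ ¬q), w1
9. ¬q, w1
10. q, w1
Accessibility: w0Rw0, w0Rw1, w1Rw0, w1Rw1
Branch closes: q and ¬q both at w1.
(One branch shown.) All branches close.

No, unsatisfiable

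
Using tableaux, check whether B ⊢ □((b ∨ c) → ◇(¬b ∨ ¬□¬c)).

Not valid

Tableau for the negation ¬□((b ∨ c) → ◇(¬b ∨ ¬□¬c)):
1. ¬□((b ∨ c) → ◇(¬b ∨ ¬□¬c)), w0
2. ¬((b ∨ c) → ◇(¬b ∨ ¬□¬c)), w1
3. b ∨ c, w1
4. ¬◇(¬b ∨ ¬□¬c), w1
5. ¬(¬b ∨ ¬□¬c), w0
6. b, w0
7. □¬c, w0
8. ¬(¬b ∨ ¬□¬c), w1
9. b, w1
10. □¬c, w1
11. ¬c, w0
12. ¬c, w1
Accessibility: w0Rw0, w0Rw1, w1Rw0, w1Rw1
The negation has an open branch (countermodel exists).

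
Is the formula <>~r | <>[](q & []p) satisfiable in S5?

1. <>~r | <>[](q & []p), 0
2. <>[](q & []p), 0
3. [](q & []p), 1
4. q & []p, 0
5. q, 0
6. []p, 0
7. q & []p, 1
8. q, 1
9. []p, 1
10. p, 0
11. p, 1
Accessibility: 0R0, 0R1, 1R0, 1R1

Satisfiable (open branch found)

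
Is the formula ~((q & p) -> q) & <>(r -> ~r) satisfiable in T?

Unsatisfiable

1. ~((q & p) -> q) & <>(r -> ~r), u
2. ~((q & p) -> q), u
3. <>(r -> ~r), u
4. q & p, u
5. ~q, u
6. q, u
7. p, u
Accessibility: uRu
Branch closes: q and ~q both at u.
Every branch closes; the branch above is one of them.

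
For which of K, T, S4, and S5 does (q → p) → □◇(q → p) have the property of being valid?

S5-tableau for the negation ¬((q → p) → □◇(q → p)):
1. ¬((q → p) → □◇(q → p)), w0
2. q → p, w0   [¬→-rule on 1]
3. ¬□◇(q → p), w0   [¬→-rule on 1]
4. p, w0   [→-rule on 2 (branches; this branch)]
5. ¬◇(q → p), w1   [¬□-rule on 3: fresh world w1, w0Rw1]
6. ¬(q → p), w0   [¬◇-rule on 5 via w1Rw0]
7. q, w0   [¬→-rule on 6]
8. ¬p, w0   [¬→-rule on 6]
Accessibility: w0Rw0, w0Rw1, w1Rw0, w1Rw1
Branch closes: p and ¬p both at w0.
Every branch closes (one shown): valid in S5.
S4-tableau for the negation ¬((q → p) → □◇(q → p)):
1. ¬((q → p) → □◇(q → p)), w0
2. q → p, w0   [¬→-rule on 1]
3. ¬□◇(q → p), w0   [¬→-rule on 1]
4. p, w0   [→-rule on 2 (branches; this branch)]
5. ¬◇(q → p), w1   [¬□-rule on 3: fresh world w1, w0Rw1]
6. ¬(q → p), w1   [¬◇-rule on 5 via w1Rw1]
7. q, w1   [¬→-rule on 6]
8. ¬p, w1   [¬→-rule on 6]
Accessibility: w0Rw0, w0Rw1, w1Rw1
Complete open branch: countermodel on an S4-frame, so not valid in S4, nor in K, T (the same frame is also a K-frame and a T-frame).

S5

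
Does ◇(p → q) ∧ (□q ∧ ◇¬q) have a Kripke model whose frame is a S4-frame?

Unsatisfiable (every branch closes)

1. ◇(p → q) ∧ (□q ∧ ◇¬q), w0
2. ◇(p → q), w0
3. □q ∧ ◇¬q, w0
4. □q, w0
5. ◇¬q, w0
6. q, w0
7. p → q, w1
8. q, w1
9. ¬q, w2
10. q, w2
Accessibility: w0Rw0, w0Rw1, w0Rw2, w1Rw1, w2Rw2
Branch closes: q and ¬q both at w2.
All branches of the tableau close; one closing branch shown above.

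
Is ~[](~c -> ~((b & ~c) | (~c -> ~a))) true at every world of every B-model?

No, not valid

Tableau for the negation [](~c -> ~((b & ~c) | (~c -> ~a))):
1. [](~c -> ~((b & ~c) | (~c -> ~a))), u
2. ~c -> ~((b & ~c) | (~c -> ~a)), u   [[]-rule on 1 via uRu]
3. ~((b & ~c) | (~c -> ~a)), u   [->-rule on 2 (branches; this branch)]
4. ~(b & ~c), u   [~|-rule on 3]
5. ~(~c -> ~a), u   [~|-rule on 3]
6. ~c, u   [~->-rule on 5]
7. a, u   [~->-rule on 5]
8. ~b, u   [~&-rule on 4 (branches; this branch)]
Accessibility: uRu
The negation has an open branch (countermodel exists).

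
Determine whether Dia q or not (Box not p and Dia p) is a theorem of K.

Valid

Tableau for the negation not (Dia q or not (Box not p and Dia p)):
1. not (Dia q or not (Box not p and Dia p)), u
2. not Dia q, u
3. Box not p and Dia p, u
4. Box not p, u
5. Dia p, u
6. p, v
7. not q, v
8. not p, v
Accessibility: uRv
Branch closes: p and not p both at v.
All branches of the negation close; one closing branch shown above.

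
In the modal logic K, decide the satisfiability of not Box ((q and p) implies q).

1. not Box ((q and p) implies q), u
2. not ((q and p) implies q), v
3. q and p, v
4. not q, v
5. q, v
6. p, v
Accessibility: uRv
Branch closes: q and not q both at v.
All branches of the tableau close; one closing branch shown above.

Unsatisfiable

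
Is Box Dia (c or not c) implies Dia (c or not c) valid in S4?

Tableau for the negation not (Box Dia (c or not c) implies Dia (c or not c)):
1. not (Box Dia (c or not c) implies Dia (c or not c)), u
2. Box Dia (c or not c), u
3. not Dia (c or not c), u
4. Dia (c or not c), u
5. not (c or not c), u
6. not c, u
7. c, u
Accessibility: uRu
Branch closes: c and not c both at u.
All branches of the negation close; one closing branch shown above.

Valid in S4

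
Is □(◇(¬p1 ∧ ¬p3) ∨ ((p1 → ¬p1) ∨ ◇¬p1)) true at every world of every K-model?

Tableau for the negation ¬□(◇(¬p1 ∧ ¬p3) ∨ ((p1 → ¬p1) ∨ ◇¬p1)):
1. ¬□(◇(¬p1 ∧ ¬p3) ∨ ((p1 → ¬p1) ∨ ◇¬p1)), u
2. ¬(◇(¬p1 ∧ ¬p3) ∨ ((p1 → ¬p1) ∨ ◇¬p1)), v
3. ¬◇(¬p1 ∧ ¬p3), v
4. ¬((p1 → ¬p1) ∨ ◇¬p1), v
5. ¬(p1 → ¬p1), v
6. ¬◇¬p1, v
7. p1, v
Accessibility: uRv
The negation has an open branch (countermodel exists).

No, not valid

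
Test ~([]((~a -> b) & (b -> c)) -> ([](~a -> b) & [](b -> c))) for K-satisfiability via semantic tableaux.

1. ~([]((~a -> b) & (b -> c)) -> ([](~a -> b) & [](b -> c))), w0
2. []((~a -> b) & (b -> c)), w0   [~->-rule on 1]
3. ~([](~a -> b) & [](b -> c)), w0   [~->-rule on 1]
4. ~[](b -> c), w0   [~&-rule on 3 (branches; this branch)]
5. ~(b -> c), w1   [~[]-rule on 4: fresh world w1, w0Rw1]
6. b, w1   [~->-rule on 5]
7. ~c, w1   [~->-rule on 5]
8. (~a -> b) & (b -> c), w1   [[]-rule on 2 via w0Rw1]
9. ~a -> b, w1   [&-rule on 8]
10. b -> c, w1   [&-rule on 8]
11. c, w1   [->-rule on 10 (branches; this branch)]
Accessibility: w0Rw1
Branch closes: c and ~c both at w1.
(One branch shown.) All branches close.

No, unsatisfiable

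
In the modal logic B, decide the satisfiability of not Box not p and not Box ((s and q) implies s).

1. not Box not p and not Box ((s and q) implies s), 0
2. not Box not p, 0
3. not Box ((s and q) implies s), 0
4. p, 1
5. not ((s and q) implies s), 2
6. s and q, 2
7. not s, 2
8. s, 2
9. q, 2
Accessibility: 0R0, 0R1, 0R2, 1R0, 1R1, 2R0, 2R2
Branch closes: s and not s both at 2.
(One branch shown.) All branches close.

Unsatisfiable (every branch closes)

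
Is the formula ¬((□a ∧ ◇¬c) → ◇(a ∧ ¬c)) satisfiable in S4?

1. ¬((□a ∧ ◇¬c) → ◇(a ∧ ¬c)), u
2. □a ∧ ◇¬c, u
3. ¬◇(a ∧ ¬c), u
4. □a, u
5. ◇¬c, u
6. ¬(a ∧ ¬c), u
7. a, u
8. c, u
9. ¬c, v
10. ¬(a ∧ ¬c), v
11. a, v
12. c, v
Accessibility: uRu, uRv, vRv
Branch closes: c and ¬c both at v.
All branches of the tableau close; one closing branch shown above.

Unsatisfiable (every branch closes)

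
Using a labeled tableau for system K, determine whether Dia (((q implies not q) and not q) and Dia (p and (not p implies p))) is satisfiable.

1. Dia (((q implies not q) and not q) and Dia (p and (not p implies p))), u
2. ((q implies not q) and not q) and Dia (p and (not p implies p)), v
3. (q implies not q) and not q, v
4. Dia (p and (not p implies p)), v
5. q implies not q, v
6. not q, v
7. p and (not p implies p), w
8. p, w
9. not p implies p, w
Accessibility: uRv, vRw

Satisfiable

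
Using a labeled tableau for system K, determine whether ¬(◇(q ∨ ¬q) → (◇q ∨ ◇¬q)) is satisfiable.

No, unsatisfiable

1. ¬(◇(q ∨ ¬q) → (◇q ∨ ◇¬q)), 0
2. ◇(q ∨ ¬q), 0
3. ¬(◇q ∨ ◇¬q), 0
4. ¬◇q, 0
5. ¬◇¬q, 0
6. q ∨ ¬q, 1
7. ¬q, 1
8. q, 1
Accessibility: 0R1
Branch closes: q and ¬q both at 1.
(One branch shown.) All branches close.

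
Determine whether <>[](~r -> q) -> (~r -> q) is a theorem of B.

Tableau for the negation ~(<>[](~r -> q) -> (~r -> q)):
1. ~(<>[](~r -> q) -> (~r -> q)), 0
2. <>[](~r -> q), 0
3. ~(~r -> q), 0
4. ~r, 0
5. ~q, 0
6. [](~r -> q), 1
7. ~r -> q, 0
8. ~r -> q, 1
9. q, 0
Accessibility: 0R0, 0R1, 1R0, 1R1
Branch closes: q and ~q both at 0.
All branches of the negation close; one closing branch shown above.

Yes, valid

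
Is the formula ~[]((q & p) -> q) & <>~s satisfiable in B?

1. ~[]((q & p) -> q) & <>~s, w0
2. ~[]((q & p) -> q), w0   [&-rule on 1]
3. <>~s, w0   [&-rule on 1]
4. ~((q & p) -> q), w1   [~[]-rule on 2: fresh world w1, w0Rw1]
5. q & p, w1   [~->-rule on 4]
6. ~q, w1   [~->-rule on 4]
7. q, w1   [&-rule on 5]
8. p, w1   [&-rule on 5]
Accessibility: w0Rw0, w0Rw1, w1Rw0, w1Rw1
Branch closes: q and ~q both at w1.
(One branch shown.) All branches close.

No, unsatisfiable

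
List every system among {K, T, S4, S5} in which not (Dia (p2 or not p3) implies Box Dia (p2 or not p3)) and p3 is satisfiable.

K, T, S4

S4-tableau for the formula:
1. not (Dia (p2 or not p3) implies Box Dia (p2 or not p3)) and p3, 0
2. not (Dia (p2 or not p3) implies Box Dia (p2 or not p3)), 0   [and-rule on 1]
3. p3, 0   [and-rule on 1]
4. Dia (p2 or not p3), 0   [neg-implies-rule on 2]
5. not Box Dia (p2 or not p3), 0   [neg-implies-rule on 2]
6. p2 or not p3, 1   [Dia-rule on 4: fresh world 1, 0R1]
7. not p3, 1   [or-rule on 6 (branches; this branch)]
8. not Dia (p2 or not p3), 2   [neg-Box-rule on 5: fresh world 2, 0R2]
9. not (p2 or not p3), 2   [neg-Dia-rule on 8 via 2R2]
10. not p2, 2   [neg-or-rule on 9]
11. p3, 2   [neg-or-rule on 9]
Accessibility: 0R0, 0R1, 0R2, 1R1, 2R2
Complete open branch: satisfiable in S4, hence also in K, T (this S4-model is also a K-model and a T-model).
S5-tableau for the formula:
1. not (Dia (p2 or not p3) implies Box Dia (p2 or not p3)) and p3, 0
2. not (Dia (p2 or not p3) implies Box Dia (p2 or not p3)), 0   [and-rule on 1]
3. p3, 0   [and-rule on 1]
4. Dia (p2 or not p3), 0   [neg-implies-rule on 2]
5. not Box Dia (p2 or not p3), 0   [neg-implies-rule on 2]
6. p2 or not p3, 1   [Dia-rule on 4: fresh world 1, 0R1]
7. not p3, 1   [or-rule on 6 (branches; this branch)]
8. not Dia (p2 or not p3), 2   [neg-Box-rule on 5: fresh world 2, 0R2]
9. not (p2 or not p3), 0   [neg-Dia-rule on 8 via 2R0]
10. not p2, 0   [neg-or-rule on 9]
11. not (p2 or not p3), 1   [neg-Dia-rule on 8 via 2R1]
12. not p2, 1   [neg-or-rule on 11]
13. p3, 1   [neg-or-rule on 11]
Accessibility: 0R0, 0R1, 0R2, 1R0, 1R1, 1R2, 2R0, 2R1, 2R2
Branch closes: p3 and not p3 both at 1.
Every branch closes (one shown): unsatisfiable in S5.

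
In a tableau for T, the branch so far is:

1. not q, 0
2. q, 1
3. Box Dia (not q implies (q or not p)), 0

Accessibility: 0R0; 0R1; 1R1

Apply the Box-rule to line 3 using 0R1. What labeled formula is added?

Dia (not q implies (q or not p)), 1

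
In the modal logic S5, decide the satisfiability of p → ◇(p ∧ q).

Satisfiable

1. p → ◇(p ∧ q), w0
2. ◇(p ∧ q), w0
3. p ∧ q, w1
4. p, w1
5. q, w1
Accessibility: w0Rw0, w0Rw1, w1Rw0, w1Rw1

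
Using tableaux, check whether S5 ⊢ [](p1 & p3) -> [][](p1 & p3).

Tableau for the negation ~([](p1 & p3) -> [][](p1 & p3)):
1. ~([](p1 & p3) -> [][](p1 & p3)), w0
2. [](p1 & p3), w0
3. ~[][](p1 & p3), w0
4. p1 & p3, w0
5. p1, w0
6. p3, w0
7. ~[](p1 & p3), w1
8. p1 & p3, w1
9. p1, w1
10. p3, w1
11. ~(p1 & p3), w2
12. p1 & p3, w2
13. p1, w2
14. p3, w2
15. ~p3, w2
Accessibility: w0Rw0, w0Rw1, w0Rw2, w1Rw0, w1Rw1, w1Rw2, w2Rw0, w2Rw1, w2Rw2
Branch closes: p3 and ~p3 both at w2.
All branches of the negation close; one closing branch shown above.

Valid in S5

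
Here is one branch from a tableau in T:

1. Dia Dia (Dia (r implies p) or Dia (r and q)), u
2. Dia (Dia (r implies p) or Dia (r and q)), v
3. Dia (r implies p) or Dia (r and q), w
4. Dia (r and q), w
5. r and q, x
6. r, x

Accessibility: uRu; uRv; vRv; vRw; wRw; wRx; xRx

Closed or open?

No world carries both an atom and its negation.

Not closed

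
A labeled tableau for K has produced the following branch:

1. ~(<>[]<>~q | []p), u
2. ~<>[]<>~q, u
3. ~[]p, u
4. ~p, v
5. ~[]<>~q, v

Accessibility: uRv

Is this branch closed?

Not closed

There is no literal clash: for every atom and world, at most one sign appears.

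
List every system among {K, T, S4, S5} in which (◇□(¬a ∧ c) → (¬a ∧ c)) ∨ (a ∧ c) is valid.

S5

S5-tableau for the negation ¬((◇□(¬a ∧ c) → (¬a ∧ c)) ∨ (a ∧ c)):
1. ¬((◇□(¬a ∧ c) → (¬a ∧ c)) ∨ (a ∧ c)), u
2. ¬(◇□(¬a ∧ c) → (¬a ∧ c)), u   [¬∨-rule on 1]
3. ¬(a ∧ c), u   [¬∨-rule on 1]
4. ◇□(¬a ∧ c), u   [¬→-rule on 2]
5. ¬(¬a ∧ c), u   [¬→-rule on 2]
6. ¬c, u   [¬∧-rule on 3 (branches; this branch)]
7. □(¬a ∧ c), v   [◇-rule on 4: fresh world v, uRv]
8. ¬a ∧ c, u   [□-rule on 7 via vRu]
9. ¬a, u   [∧-rule on 8]
10. c, u   [∧-rule on 8]
Accessibility: uRu, uRv, vRu, vRv
Branch closes: c and ¬c both at u.
Every branch closes (one shown): valid in S5.
S4-tableau for the negation ¬((◇□(¬a ∧ c) → (¬a ∧ c)) ∨ (a ∧ c)):
1. ¬((◇□(¬a ∧ c) → (¬a ∧ c)) ∨ (a ∧ c)), u
2. ¬(◇□(¬a ∧ c) → (¬a ∧ c)), u   [¬∨-rule on 1]
3. ¬(a ∧ c), u   [¬∨-rule on 1]
4. ◇□(¬a ∧ c), u   [¬→-rule on 2]
5. ¬(¬a ∧ c), u   [¬→-rule on 2]
6. ¬c, u   [¬∧-rule on 3 (branches; this branch)]
7. □(¬a ∧ c), v   [◇-rule on 4: fresh world v, uRv]
8. ¬a ∧ c, v   [□-rule on 7 via vRv]
9. ¬a, v   [∧-rule on 8]
10. c, v   [∧-rule on 8]
Accessibility: uRu, uRv, vRv
Complete open branch: countermodel on an S4-frame, so not valid in S4, nor in K, T (the same frame is also a K-frame and a T-frame).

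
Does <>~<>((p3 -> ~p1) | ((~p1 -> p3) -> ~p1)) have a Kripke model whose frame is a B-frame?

Satisfiable

1. <>~<>((p3 -> ~p1) | ((~p1 -> p3) -> ~p1)), u
2. ~<>((p3 -> ~p1) | ((~p1 -> p3) -> ~p1)), v   [<>-rule on 1: fresh world v, uRv]
3. ~((p3 -> ~p1) | ((~p1 -> p3) -> ~p1)), u   [~<>-rule on 2 via vRu]
4. ~(p3 -> ~p1), u   [~|-rule on 3]
5. ~((~p1 -> p3) -> ~p1), u   [~|-rule on 3]
6. p3, u   [~->-rule on 4]
7. p1, u   [~->-rule on 4]
8. ~p1 -> p3, u   [~->-rule on 5]
9. ~((p3 -> ~p1) | ((~p1 -> p3) -> ~p1)), v   [~<>-rule on 2 via vRv]
10. ~(p3 -> ~p1), v   [~|-rule on 9]
11. ~((~p1 -> p3) -> ~p1), v   [~|-rule on 9]
12. p3, v   [~->-rule on 10]
13. p1, v   [~->-rule on 10]
14. ~p1 -> p3, v   [~->-rule on 11]
Accessibility: uRu, uRv, vRu, vRv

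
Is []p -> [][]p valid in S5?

Valid in S5

Tableau for the negation ~([]p -> [][]p):
1. ~([]p -> [][]p), w0
2. []p, w0
3. ~[][]p, w0
4. p, w0
5. ~[]p, w1
6. p, w1
7. ~p, w2
8. p, w2
Accessibility: w0Rw0, w0Rw1, w0Rw2, w1Rw0, w1Rw1, w1Rw2, w2Rw0, w2Rw1, w2Rw2
Branch closes: p and ~p both at w2.
Every branch of the negation's tableau closes; the branch above is one of them.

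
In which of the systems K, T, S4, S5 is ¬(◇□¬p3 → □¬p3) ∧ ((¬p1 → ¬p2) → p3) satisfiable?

K, T, S4

S5-tableau for the formula:
1. ¬(◇□¬p3 → □¬p3) ∧ ((¬p1 → ¬p2) → p3), w0
2. ¬(◇□¬p3 → □¬p3), w0   [∧-rule on 1]
3. (¬p1 → ¬p2) → p3, w0   [∧-rule on 1]
4. ◇□¬p3, w0   [¬→-rule on 2]
5. ¬□¬p3, w0   [¬→-rule on 2]
6. ¬(¬p1 → ¬p2), w0   [→-rule on 3 (branches; this branch)]
7. ¬p1, w0   [¬→-rule on 6]
8. p2, w0   [¬→-rule on 6]
9. □¬p3, w1   [◇-rule on 4: fresh world w1, w0Rw1]
10. ¬p3, w0   [□-rule on 9 via w1Rw0]
11. ¬p3, w1   [□-rule on 9 via w1Rw1]
12. p3, w2   [¬□-rule on 5: fresh world w2, w0Rw2]
13. ¬p3, w2   [□-rule on 9 via w1Rw2]
Accessibility: w0Rw0, w0Rw1, w0Rw2, w1Rw0, w1Rw1, w1Rw2, w2Rw0, w2Rw1, w2Rw2
Branch closes: p3 and ¬p3 both at w2.
Every branch closes (one shown): unsatisfiable in S5.
S4-tableau for the formula:
1. ¬(◇□¬p3 → □¬p3) ∧ ((¬p1 → ¬p2) → p3), w0
2. ¬(◇□¬p3 → □¬p3), w0   [∧-rule on 1]
3. (¬p1 → ¬p2) → p3, w0   [∧-rule on 1]
4. ◇□¬p3, w0   [¬→-rule on 2]
5. ¬□¬p3, w0   [¬→-rule on 2]
6. p3, w0   [→-rule on 3 (branches; this branch)]
7. □¬p3, w1   [◇-rule on 4: fresh world w1, w0Rw1]
8. ¬p3, w1   [□-rule on 7 via w1Rw1]
9. p3, w2   [¬□-rule on 5: fresh world w2, w0Rw2]
Accessibility: w0Rw0, w0Rw1, w0Rw2, w1Rw1, w2Rw2
Complete open branch: satisfiable in S4, hence also in K, T (this S4-model is also a K-model and a T-model).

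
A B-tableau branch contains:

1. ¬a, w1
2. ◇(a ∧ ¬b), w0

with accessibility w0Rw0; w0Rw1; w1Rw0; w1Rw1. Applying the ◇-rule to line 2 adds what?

a fresh world w2 with w0Rw2, and a ∧ ¬b at w2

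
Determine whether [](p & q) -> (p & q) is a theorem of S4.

Valid

Tableau for the negation ~([](p & q) -> (p & q)):
1. ~([](p & q) -> (p & q)), 0
2. [](p & q), 0
3. ~(p & q), 0
4. p & q, 0
5. p, 0
6. q, 0
7. ~q, 0
Accessibility: 0R0
Branch closes: q and ~q both at 0.
All branches of the negation close; one closing branch shown above.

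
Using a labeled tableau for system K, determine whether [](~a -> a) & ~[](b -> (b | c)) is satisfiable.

1. [](~a -> a) & ~[](b -> (b | c)), u
2. [](~a -> a), u
3. ~[](b -> (b | c)), u
4. ~(b -> (b | c)), v
5. b, v
6. ~(b | c), v
7. ~b, v
8. ~c, v
Accessibility: uRv
Branch closes: b and ~b both at v.
(One branch shown.) All branches close.

Unsatisfiable (every branch closes)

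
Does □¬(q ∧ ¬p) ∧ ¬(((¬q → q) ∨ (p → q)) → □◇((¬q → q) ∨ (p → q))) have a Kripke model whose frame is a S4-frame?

1. □¬(q ∧ ¬p) ∧ ¬(((¬q → q) ∨ (p → q)) → □◇((¬q → q) ∨ (p → q))), 0
2. □¬(q ∧ ¬p), 0
3. ¬(((¬q → q) ∨ (p → q)) → □◇((¬q → q) ∨ (p → q))), 0
4. (¬q → q) ∨ (p → q), 0
5. ¬□◇((¬q → q) ∨ (p → q)), 0
6. ¬(q ∧ ¬p), 0
7. p → q, 0
8. p, 0
9. q, 0
10. ¬◇((¬q → q) ∨ (p → q)), 1
11. ¬(q ∧ ¬p), 1
12. ¬((¬q → q) ∨ (p → q)), 1
13. ¬(¬q → q), 1
14. ¬(p → q), 1
15. ¬q, 1
16. p, 1
Accessibility: 0R0, 0R1, 1R1

Satisfiable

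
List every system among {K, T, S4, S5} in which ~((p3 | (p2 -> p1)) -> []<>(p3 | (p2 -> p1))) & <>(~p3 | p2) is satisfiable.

K, T, S4

S4-tableau for the formula:
1. ~((p3 | (p2 -> p1)) -> []<>(p3 | (p2 -> p1))) & <>(~p3 | p2), u
2. ~((p3 | (p2 -> p1)) -> []<>(p3 | (p2 -> p1))), u   [&-rule on 1]
3. <>(~p3 | p2), u   [&-rule on 1]
4. p3 | (p2 -> p1), u   [~->-rule on 2]
5. ~[]<>(p3 | (p2 -> p1)), u   [~->-rule on 2]
6. p2 -> p1, u   [|-rule on 4 (branches; this branch)]
7. p1, u   [->-rule on 6 (branches; this branch)]
8. ~p3 | p2, v   [<>-rule on 3: fresh world v, uRv]
9. p2, v   [|-rule on 8 (branches; this branch)]
10. ~<>(p3 | (p2 -> p1)), w   [~[]-rule on 5: fresh world w, uRw]
11. ~(p3 | (p2 -> p1)), w   [~<>-rule on 10 via wRw]
12. ~p3, w   [~|-rule on 11]
13. ~(p2 -> p1), w   [~|-rule on 11]
14. p2, w   [~->-rule on 13]
15. ~p1, w   [~->-rule on 13]
Accessibility: uRu, uRv, uRw, vRv, wRw
Complete open branch: satisfiable in S4, hence also in K, T (this S4-model is also a K-model and a T-model).
S5-tableau for the formula:
1. ~((p3 | (p2 -> p1)) -> []<>(p3 | (p2 -> p1))) & <>(~p3 | p2), u
2. ~((p3 | (p2 -> p1)) -> []<>(p3 | (p2 -> p1))), u   [&-rule on 1]
3. <>(~p3 | p2), u   [&-rule on 1]
4. p3 | (p2 -> p1), u   [~->-rule on 2]
5. ~[]<>(p3 | (p2 -> p1)), u   [~->-rule on 2]
6. p2 -> p1, u   [|-rule on 4 (branches; this branch)]
7. p1, u   [->-rule on 6 (branches; this branch)]
8. ~p3 | p2, v   [<>-rule on 3: fresh world v, uRv]
9. p2, v   [|-rule on 8 (branches; this branch)]
10. ~<>(p3 | (p2 -> p1)), w   [~[]-rule on 5: fresh world w, uRw]
11. ~(p3 | (p2 -> p1)), u   [~<>-rule on 10 via wRu]
12. ~p3, u   [~|-rule on 11]
13. ~(p2 -> p1), u   [~|-rule on 11]
14. p2, u   [~->-rule on 13]
15. ~p1, u   [~->-rule on 13]
Accessibility: uRu, uRv, uRw, vRu, vRv, vRw, wRu, wRv, wRw
Branch closes: p1 and ~p1 both at u.
Every branch closes (one shown): unsatisfiable in S5.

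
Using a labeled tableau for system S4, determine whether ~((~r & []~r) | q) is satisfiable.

1. ~((~r & []~r) | q), 0
2. ~(~r & []~r), 0
3. ~q, 0
4. ~[]~r, 0
5. r, 1
Accessibility: 0R0, 0R1, 1R1

Satisfiable (open branch found)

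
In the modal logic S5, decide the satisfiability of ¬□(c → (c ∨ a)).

1. ¬□(c → (c ∨ a)), u
2. ¬(c → (c ∨ a)), v
3. c, v
4. ¬(c ∨ a), v
5. ¬c, v
6. ¬a, v
Accessibility: uRu, uRv, vRu, vRv
Branch closes: c and ¬c both at v.
(One branch shown.) All branches close.

No, unsatisfiable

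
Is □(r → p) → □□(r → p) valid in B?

No, not valid

Tableau for the negation ¬(□(r → p) → □□(r → p)):
1. ¬(□(r → p) → □□(r → p)), 0
2. □(r → p), 0
3. ¬□□(r → p), 0
4. r → p, 0
5. p, 0
6. ¬□(r → p), 1
7. r → p, 1
8. p, 1
9. ¬(r → p), 2
10. r, 2
11. ¬p, 2
Accessibility: 0R0, 0R1, 1R0, 1R1, 1R2, 2R1, 2R2
The negation has an open branch (countermodel exists).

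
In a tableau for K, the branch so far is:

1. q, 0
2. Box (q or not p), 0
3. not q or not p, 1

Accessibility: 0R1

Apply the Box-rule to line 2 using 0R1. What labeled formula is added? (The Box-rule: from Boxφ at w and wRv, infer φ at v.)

q or not p, 1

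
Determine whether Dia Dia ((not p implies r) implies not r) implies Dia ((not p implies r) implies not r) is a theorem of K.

Invalid (countermodel exists)

Tableau for the negation not (Dia Dia ((not p implies r) implies not r) implies Dia ((not p implies r) implies not r)):
1. not (Dia Dia ((not p implies r) implies not r) implies Dia ((not p implies r) implies not r)), u
2. Dia Dia ((not p implies r) implies not r), u
3. not Dia ((not p implies r) implies not r), u
4. Dia ((not p implies r) implies not r), v
5. not ((not p implies r) implies not r), v
6. not p implies r, v
7. r, v
8. (not p implies r) implies not r, w
9. not r, w
Accessibility: uRv, vRw
The negation has an open branch (countermodel exists).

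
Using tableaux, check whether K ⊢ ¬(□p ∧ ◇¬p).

Valid

Tableau for the negation □p ∧ ◇¬p:
1. □p ∧ ◇¬p, 0
2. □p, 0
3. ◇¬p, 0
4. ¬p, 1
5. p, 1
Accessibility: 0R1
Branch closes: p and ¬p both at 1.
All branches of the negation close; one closing branch shown above.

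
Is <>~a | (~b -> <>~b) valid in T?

Yes, valid

Tableau for the negation ~(<>~a | (~b -> <>~b)):
1. ~(<>~a | (~b -> <>~b)), 0
2. ~<>~a, 0
3. ~(~b -> <>~b), 0
4. ~b, 0
5. ~<>~b, 0
6. a, 0
7. b, 0
Accessibility: 0R0
Branch closes: b and ~b both at 0.
All branches of the negation close; one closing branch shown above.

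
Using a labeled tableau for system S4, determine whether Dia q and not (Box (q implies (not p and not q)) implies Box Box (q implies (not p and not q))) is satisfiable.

Unsatisfiable (every branch closes)

1. Dia q and not (Box (q implies (not p and not q)) implies Box Box (q implies (not p and not q))), w0
2. Dia q, w0
3. not (Box (q implies (not p and not q)) implies Box Box (q implies (not p and not q))), w0
4. Box (q implies (not p and not q)), w0
5. not Box Box (q implies (not p and not q)), w0
6. q implies (not p and not q), w0
7. not p and not q, w0
8. not p, w0
9. not q, w0
10. q, w1
11. q implies (not p and not q), w1
12. not p and not q, w1
13. not p, w1
14. not q, w1
Accessibility: w0Rw0, w0Rw1, w1Rw1
Branch closes: q and not q both at w1.
Every branch closes; the branch above is one of them.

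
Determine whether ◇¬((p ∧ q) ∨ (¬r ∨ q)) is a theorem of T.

Tableau for the negation ¬◇¬((p ∧ q) ∨ (¬r ∨ q)):
1. ¬◇¬((p ∧ q) ∨ (¬r ∨ q)), w0
2. (p ∧ q) ∨ (¬r ∨ q), w0
3. ¬r ∨ q, w0
4. q, w0
Accessibility: w0Rw0
The negation has an open branch (countermodel exists).

No, not valid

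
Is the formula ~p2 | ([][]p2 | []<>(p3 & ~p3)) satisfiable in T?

Satisfiable (open branch found)

1. ~p2 | ([][]p2 | []<>(p3 & ~p3)), u
2. [][]p2 | []<>(p3 & ~p3), u   [|-rule on 1 (branches; this branch)]
3. [][]p2, u   [|-rule on 2 (branches; this branch)]
4. []p2, u   [[]-rule on 3 via uRu]
5. p2, u   [[]-rule on 4 via uRu]
Accessibility: uRu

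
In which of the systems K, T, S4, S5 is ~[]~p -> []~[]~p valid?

S5-tableau for the negation ~(~[]~p -> []~[]~p):
1. ~(~[]~p -> []~[]~p), w0
2. ~[]~p, w0   [~->-rule on 1]
3. ~[]~[]~p, w0   [~->-rule on 1]
4. p, w1   [~[]-rule on 2: fresh world w1, w0Rw1]
5. []~p, w2   [~[]-rule on 3: fresh world w2, w0Rw2]
6. ~p, w0   [[]-rule on 5 via w2Rw0]
7. ~p, w1   [[]-rule on 5 via w2Rw1]
Accessibility: w0Rw0, w0Rw1, w0Rw2, w1Rw0, w1Rw1, w1Rw2, w2Rw0, w2Rw1, w2Rw2
Branch closes: p and ~p both at w1.
Every branch closes (one shown): valid in S5.
S4-tableau for the negation ~(~[]~p -> []~[]~p):
1. ~(~[]~p -> []~[]~p), w0
2. ~[]~p, w0   [~->-rule on 1]
3. ~[]~[]~p, w0   [~->-rule on 1]
4. p, w1   [~[]-rule on 2: fresh world w1, w0Rw1]
5. []~p, w2   [~[]-rule on 3: fresh world w2, w0Rw2]
6. ~p, w2   [[]-rule on 5 via w2Rw2]
Accessibility: w0Rw0, w0Rw1, w0Rw2, w1Rw1, w2Rw2
Complete open branch: countermodel on an S4-frame, so not valid in S4, nor in K, T (the same frame is also a K-frame and a T-frame).

S5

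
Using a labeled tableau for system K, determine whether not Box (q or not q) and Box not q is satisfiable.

Unsatisfiable

1. not Box (q or not q) and Box not q, u
2. not Box (q or not q), u   [and-rule on 1]
3. Box not q, u   [and-rule on 1]
4. not (q or not q), v   [neg-Box-rule on 2: fresh world v, uRv]
5. not q, v   [neg-or-rule on 4]
6. q, v   [neg-or-rule on 4]
Accessibility: uRv
Branch closes: q and not q both at v.
All branches of the tableau close; one closing branch shown above.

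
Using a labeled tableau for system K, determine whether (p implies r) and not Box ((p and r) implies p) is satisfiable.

1. (p implies r) and not Box ((p and r) implies p), w0
2. p implies r, w0   [and-rule on 1]
3. not Box ((p and r) implies p), w0   [and-rule on 1]
4. r, w0   [implies-rule on 2 (branches; this branch)]
5. not ((p and r) implies p), w1   [neg-Box-rule on 3: fresh world w1, w0Rw1]
6. p and r, w1   [neg-implies-rule on 5]
7. not p, w1   [neg-implies-rule on 5]
8. p, w1   [and-rule on 6]
9. r, w1   [and-rule on 6]
Accessibility: w0Rw1
Branch closes: p and not p both at w1.
Every branch closes; the branch above is one of them.

No, unsatisfiable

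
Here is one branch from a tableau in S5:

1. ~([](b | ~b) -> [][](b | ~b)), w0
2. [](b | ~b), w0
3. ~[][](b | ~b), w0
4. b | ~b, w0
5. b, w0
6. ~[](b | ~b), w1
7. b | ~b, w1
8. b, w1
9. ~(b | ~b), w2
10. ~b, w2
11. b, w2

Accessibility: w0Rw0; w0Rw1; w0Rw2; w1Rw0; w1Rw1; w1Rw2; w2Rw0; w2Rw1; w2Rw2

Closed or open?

Yes, closed

Both b and ~b appear at w2.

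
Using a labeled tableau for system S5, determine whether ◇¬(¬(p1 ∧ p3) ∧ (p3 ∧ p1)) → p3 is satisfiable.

1. ◇¬(¬(p1 ∧ p3) ∧ (p3 ∧ p1)) → p3, w0
2. p3, w0   [→-rule on 1 (branches; this branch)]
Accessibility: w0Rw0

Yes, satisfiable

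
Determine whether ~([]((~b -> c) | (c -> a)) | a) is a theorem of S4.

Not valid

Tableau for the negation []((~b -> c) | (c -> a)) | a:
1. []((~b -> c) | (c -> a)) | a, 0
2. a, 0   [|-rule on 1 (branches; this branch)]
Accessibility: 0R0
The negation has an open branch (countermodel exists).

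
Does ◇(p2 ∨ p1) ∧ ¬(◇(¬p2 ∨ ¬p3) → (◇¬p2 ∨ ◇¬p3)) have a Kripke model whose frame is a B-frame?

1. ◇(p2 ∨ p1) ∧ ¬(◇(¬p2 ∨ ¬p3) → (◇¬p2 ∨ ◇¬p3)), u
2. ◇(p2 ∨ p1), u   [∧-rule on 1]
3. ¬(◇(¬p2 ∨ ¬p3) → (◇¬p2 ∨ ◇¬p3)), u   [∧-rule on 1]
4. ◇(¬p2 ∨ ¬p3), u   [¬→-rule on 3]
5. ¬(◇¬p2 ∨ ◇¬p3), u   [¬→-rule on 3]
6. ¬◇¬p2, u   [¬∨-rule on 5]
7. ¬◇¬p3, u   [¬∨-rule on 5]
8. p2, u   [¬◇-rule on 6 via uRu]
9. p3, u   [¬◇-rule on 7 via uRu]
10. p2 ∨ p1, v   [◇-rule on 2: fresh world v, uRv]
11. p2, v   [¬◇-rule on 6 via uRv]
12. p3, v   [¬◇-rule on 7 via uRv]
13. p1, v   [∨-rule on 10 (branches; this branch)]
14. ¬p2 ∨ ¬p3, w   [◇-rule on 4: fresh world w, uRw]
15. p2, w   [¬◇-rule on 6 via uRw]
16. p3, w   [¬◇-rule on 7 via uRw]
17. ¬p3, w   [∨-rule on 14 (branches; this branch)]
Accessibility: uRu, uRv, uRw, vRu, vRv, wRu, wRw
Branch closes: p3 and ¬p3 both at w.
Every branch closes; the branch above is one of them.

Unsatisfiable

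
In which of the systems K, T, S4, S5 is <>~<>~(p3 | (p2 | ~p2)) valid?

K-tableau for the negation ~<>~<>~(p3 | (p2 | ~p2)):
1. ~<>~<>~(p3 | (p2 | ~p2)), 0
Complete open branch: countermodel on a K-frame, so not valid in K.
T-tableau for the negation ~<>~<>~(p3 | (p2 | ~p2)):
1. ~<>~<>~(p3 | (p2 | ~p2)), 0
2. <>~(p3 | (p2 | ~p2)), 0
3. ~(p3 | (p2 | ~p2)), 1
4. ~p3, 1
5. ~(p2 | ~p2), 1
6. ~p2, 1
7. p2, 1
Accessibility: 0R0, 0R1, 1R1
Branch closes: p2 and ~p2 both at 1.
Every branch closes (one shown): valid in T, hence also in S4, S5 (every theorem of T is a theorem of S4 and S5).

T, S4, S5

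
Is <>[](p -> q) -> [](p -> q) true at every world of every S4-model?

Tableau for the negation ~(<>[](p -> q) -> [](p -> q)):
1. ~(<>[](p -> q) -> [](p -> q)), u
2. <>[](p -> q), u
3. ~[](p -> q), u
4. [](p -> q), v
5. p -> q, v
6. q, v
7. ~(p -> q), w
8. p, w
9. ~q, w
Accessibility: uRu, uRv, uRw, vRv, wRw
The negation has an open branch (countermodel exists).

Not valid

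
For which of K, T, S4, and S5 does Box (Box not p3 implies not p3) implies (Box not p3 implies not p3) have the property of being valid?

K-tableau for the negation not (Box (Box not p3 implies not p3) implies (Box not p3 implies not p3)):
1. not (Box (Box not p3 implies not p3) implies (Box not p3 implies not p3)), 0
2. Box (Box not p3 implies not p3), 0
3. not (Box not p3 implies not p3), 0
4. Box not p3, 0
5. p3, 0
Complete open branch: countermodel on a K-frame, so not valid in K.
T-tableau for the negation not (Box (Box not p3 implies not p3) implies (Box not p3 implies not p3)):
1. not (Box (Box not p3 implies not p3) implies (Box not p3 implies not p3)), 0
2. Box (Box not p3 implies not p3), 0
3. not (Box not p3 implies not p3), 0
4. Box not p3, 0
5. p3, 0
6. Box not p3 implies not p3, 0
7. not p3, 0
Accessibility: 0R0
Branch closes: p3 and not p3 both at 0.
Every branch closes (one shown): valid in T, hence also in S4, S5 (every theorem of T is a theorem of S4 and S5).

T, S4, S5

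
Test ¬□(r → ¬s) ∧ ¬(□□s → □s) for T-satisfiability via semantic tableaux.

1. ¬□(r → ¬s) ∧ ¬(□□s → □s), w0
2. ¬□(r → ¬s), w0
3. ¬(□□s → □s), w0
4. □□s, w0
5. ¬□s, w0
6. □s, w0
7. s, w0
8. ¬(r → ¬s), w1
9. r, w1
10. s, w1
11. □s, w1
12. ¬s, w2
13. □s, w2
14. s, w2
Accessibility: w0Rw0, w0Rw1, w0Rw2, w1Rw1, w2Rw2
Branch closes: s and ¬s both at w2.
Every branch closes; the branch above is one of them.

No, unsatisfiable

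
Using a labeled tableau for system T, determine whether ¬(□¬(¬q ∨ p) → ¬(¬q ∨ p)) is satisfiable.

No, unsatisfiable

1. ¬(□¬(¬q ∨ p) → ¬(¬q ∨ p)), 0
2. □¬(¬q ∨ p), 0
3. ¬q ∨ p, 0
4. ¬(¬q ∨ p), 0
5. q, 0
6. ¬p, 0
7. p, 0
Accessibility: 0R0
Branch closes: p and ¬p both at 0.
Every branch closes; the branch above is one of them.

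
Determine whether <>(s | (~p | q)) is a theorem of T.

Tableau for the negation ~<>(s | (~p | q)):
1. ~<>(s | (~p | q)), 0
2. ~(s | (~p | q)), 0
3. ~s, 0
4. ~(~p | q), 0
5. p, 0
6. ~q, 0
Accessibility: 0R0
The negation has an open branch (countermodel exists).

Invalid (countermodel exists)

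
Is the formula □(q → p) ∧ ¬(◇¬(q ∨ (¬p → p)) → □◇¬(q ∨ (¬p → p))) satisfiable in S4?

Satisfiable

1. □(q → p) ∧ ¬(◇¬(q ∨ (¬p → p)) → □◇¬(q ∨ (¬p → p))), w0
2. □(q → p), w0
3. ¬(◇¬(q ∨ (¬p → p)) → □◇¬(q ∨ (¬p → p))), w0
4. ◇¬(q ∨ (¬p → p)), w0
5. ¬□◇¬(q ∨ (¬p → p)), w0
6. q → p, w0
7. p, w0
8. ¬(q ∨ (¬p → p)), w1
9. ¬q, w1
10. ¬(¬p → p), w1
11. ¬p, w1
12. q → p, w1
13. ¬◇¬(q ∨ (¬p → p)), w2
14. q → p, w2
15. q ∨ (¬p → p), w2
16. p, w2
17. ¬p → p, w2
Accessibility: w0Rw0, w0Rw1, w0Rw2, w1Rw1, w2Rw2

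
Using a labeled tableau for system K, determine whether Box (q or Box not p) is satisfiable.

Yes, satisfiable

1. Box (q or Box not p), u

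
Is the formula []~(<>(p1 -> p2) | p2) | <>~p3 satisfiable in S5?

1. []~(<>(p1 -> p2) | p2) | <>~p3, u
2. <>~p3, u
3. ~p3, v
Accessibility: uRu, uRv, vRu, vRv

Satisfiable (open branch found)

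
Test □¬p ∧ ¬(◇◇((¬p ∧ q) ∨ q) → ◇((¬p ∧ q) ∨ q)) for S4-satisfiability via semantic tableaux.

No, unsatisfiable

1. □¬p ∧ ¬(◇◇((¬p ∧ q) ∨ q) → ◇((¬p ∧ q) ∨ q)), w0
2. □¬p, w0   [∧-rule on 1]
3. ¬(◇◇((¬p ∧ q) ∨ q) → ◇((¬p ∧ q) ∨ q)), w0   [∧-rule on 1]
4. ◇◇((¬p ∧ q) ∨ q), w0   [¬→-rule on 3]
5. ¬◇((¬p ∧ q) ∨ q), w0   [¬→-rule on 3]
6. ¬p, w0   [□-rule on 2 via w0Rw0]
7. ¬((¬p ∧ q) ∨ q), w0   [¬◇-rule on 5 via w0Rw0]
8. ¬(¬p ∧ q), w0   [¬∨-rule on 7]
9. ¬q, w0   [¬∨-rule on 7]
10. ◇((¬p ∧ q) ∨ q), w1   [◇-rule on 4: fresh world w1, w0Rw1]
11. ¬p, w1   [□-rule on 2 via w0Rw1]
12. ¬((¬p ∧ q) ∨ q), w1   [¬◇-rule on 5 via w0Rw1]
13. ¬(¬p ∧ q), w1   [¬∨-rule on 12]
14. ¬q, w1   [¬∨-rule on 12]
15. (¬p ∧ q) ∨ q, w2   [◇-rule on 10: fresh world w2, w1Rw2]
16. ¬p, w2   [□-rule on 2 via w0Rw2]
17. ¬((¬p ∧ q) ∨ q), w2   [¬◇-rule on 5 via w0Rw2]
18. ¬(¬p ∧ q), w2   [¬∨-rule on 17]
19. ¬q, w2   [¬∨-rule on 17]
20. ¬p ∧ q, w2   [∨-rule on 15 (branches; this branch)]
21. q, w2   [∧-rule on 20]
Accessibility: w0Rw0, w0Rw1, w0Rw2, w1Rw1, w1Rw2, w2Rw2
Branch closes: q and ¬q both at w2.
All branches of the tableau close; one closing branch shown above.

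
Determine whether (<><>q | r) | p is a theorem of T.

Tableau for the negation ~((<><>q | r) | p):
1. ~((<><>q | r) | p), 0
2. ~(<><>q | r), 0
3. ~p, 0
4. ~<><>q, 0
5. ~r, 0
6. ~<>q, 0
7. ~q, 0
Accessibility: 0R0
The negation has an open branch (countermodel exists).

Invalid (countermodel exists)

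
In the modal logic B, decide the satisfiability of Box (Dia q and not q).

No, unsatisfiable

1. Box (Dia q and not q), w0
2. Dia q and not q, w0
3. Dia q, w0
4. not q, w0
5. q, w1
6. Dia q and not q, w1
7. Dia q, w1
8. not q, w1
Accessibility: w0Rw0, w0Rw1, w1Rw0, w1Rw1
Branch closes: q and not q both at w1.
All branches of the tableau close; one closing branch shown above.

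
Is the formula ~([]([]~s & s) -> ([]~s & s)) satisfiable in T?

1. ~([]([]~s & s) -> ([]~s & s)), 0
2. []([]~s & s), 0   [~->-rule on 1]
3. ~([]~s & s), 0   [~->-rule on 1]
4. []~s & s, 0   [[]-rule on 2 via 0R0]
5. []~s, 0   [&-rule on 4]
6. s, 0   [&-rule on 4]
7. ~s, 0   [[]-rule on 5 via 0R0]
Accessibility: 0R0
Branch closes: s and ~s both at 0.
(One branch shown.) All branches close.

Unsatisfiable (every branch closes)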